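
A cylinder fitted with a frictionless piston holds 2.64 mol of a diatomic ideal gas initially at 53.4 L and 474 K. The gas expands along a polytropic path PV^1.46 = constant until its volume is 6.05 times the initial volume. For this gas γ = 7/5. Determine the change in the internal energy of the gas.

P₁ = nRT₁/V₁ = 2.64×8.314×474/53.4 = 195 kPa.
Polytropic n=1.46: T₂ = T₁(V₁/V₂)^(n−1) = 474×(0.165)^0.46 = 207 K; P₂ = P₁(V₁/V₂)^n = 14.1 kPa.
For an ideal gas ΔU = nCvΔT with Cv = (5/2)R = 20.8 J/(mol·K).
ΔU = 2.64×20.8×(207−474) = -14600 J.

-14600 J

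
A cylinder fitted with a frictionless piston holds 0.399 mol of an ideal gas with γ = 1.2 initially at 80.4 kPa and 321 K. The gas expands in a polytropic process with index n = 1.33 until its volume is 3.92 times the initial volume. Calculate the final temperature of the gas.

205 K

V₁ = nRT₁/P₁ = 0.399×8.314×321/80.4 = 13.2 L.
Polytropic n=1.33: T₂ = T₁(V₁/V₂)^(n−1) = 321×(0.255)^0.33 = 205 K; P₂ = P₁(V₁/V₂)^n = 13.1 kPa.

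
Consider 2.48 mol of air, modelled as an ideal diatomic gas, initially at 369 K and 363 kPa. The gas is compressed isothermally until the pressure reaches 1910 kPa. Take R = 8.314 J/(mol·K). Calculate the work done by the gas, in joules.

-12600 J

V₁ = nRT₁/P₁ = 2.48×8.314×369/363 = 21.0 L.
Isothermal: T stays 369 K; PV = const ⇒ V₂ = 3.98 L, P₂ = 1910 kPa.
W = nRT ln(V₂/V₁) = 2.48×8.314×369×ln(0.190) = -12600 J.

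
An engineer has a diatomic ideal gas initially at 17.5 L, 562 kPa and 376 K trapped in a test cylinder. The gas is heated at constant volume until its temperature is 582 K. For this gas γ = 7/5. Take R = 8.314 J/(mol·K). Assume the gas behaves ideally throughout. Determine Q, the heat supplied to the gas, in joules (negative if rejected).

13500 J

n = P₁V₁/(RT₁) = 562×17.5/(8.314×376) = 3.15 mol.
Isochoric: V stays 17.5 L; P/T = const ⇒ T₂ = 582 K, P₂ = 870 kPa.
W = 0 (no volume change).
ΔU = nCvΔT = 3.15×20.8×(582−376) = 13500 J.
Q = ΔU = 13500 J.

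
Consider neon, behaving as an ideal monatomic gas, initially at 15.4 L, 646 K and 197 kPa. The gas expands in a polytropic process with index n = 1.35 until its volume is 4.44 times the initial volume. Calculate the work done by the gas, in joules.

n = P₁V₁/(RT₁) = 197×15.4/(8.314×646) = 0.565 mol.
Polytropic n=1.35: T₂ = T₁(V₁/V₂)^(n−1) = 646×(0.225)^0.35 = 383 K; P₂ = P₁(V₁/V₂)^n = 26.3 kPa.
W = (P₁V₁−P₂V₂)/(n−1) = (197×15.4−26.3×68.4)/0.35 = 3520 J.

3520 J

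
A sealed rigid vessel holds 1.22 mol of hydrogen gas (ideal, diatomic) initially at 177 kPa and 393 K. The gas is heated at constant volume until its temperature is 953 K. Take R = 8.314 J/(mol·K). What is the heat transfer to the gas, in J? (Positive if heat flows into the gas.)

14200 J

V₁ = nRT₁/P₁ = 1.22×8.314×393/177 = 22.5 L.
Isochoric: V stays 22.5 L; P/T = const ⇒ T₂ = 953 K, P₂ = 429 kPa.
W = 0 (no volume change).
ΔU = nCvΔT = 1.22×20.8×(953−393) = 14200 J.
Q = ΔU = 14200 J.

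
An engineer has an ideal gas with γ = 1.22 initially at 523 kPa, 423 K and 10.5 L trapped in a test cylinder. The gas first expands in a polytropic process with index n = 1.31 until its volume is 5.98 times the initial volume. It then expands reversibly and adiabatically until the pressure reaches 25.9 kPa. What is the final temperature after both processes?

216 K

n = P₁V₁/(RT₁) = 523×10.5/(8.314×423) = 1.56 mol.
Step 1 — Polytropic n=1.31: T₂ = T₁(V₁/V₂)^(n−1) = 423×(0.167)^0.31 = 243 K; P₂ = P₁(V₁/V₂)^n = 50.2 kPa.
W = (P₁V₁−P₂V₂)/(n−1) = (523×10.5−50.2×62.8)/0.31 = 7540 J.
ΔU = nCvΔT = 1.56×37.8×(243−423) = -10600 J.
Q = ΔU + W = -3080 J.
State after step 1: P = 50.2 kPa, V = 62.8 L, T = 243 K.
Step 2 — Adiabatic: T₂/T₁ = (P₂/P₁)^((γ−1)/γ) ⇒ T₂ = 243×(0.516)^0.180 = 216 K; V₂ = 108 L.
ΔU = nCvΔT = 1.56×37.8×(216−243) = -1610 J.
Q = 0 for an adiabatic process, so W = −ΔU = 1610 J.
Net over both steps: W = 9150 J, Q = -3080 J, ΔU = -12200 J.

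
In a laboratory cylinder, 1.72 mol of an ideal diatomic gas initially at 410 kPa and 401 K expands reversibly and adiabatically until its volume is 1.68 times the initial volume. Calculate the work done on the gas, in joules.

-2690 J

V₁ = nRT₁/P₁ = 1.72×8.314×401/410 = 14.0 L.
Adiabatic: TV^(γ−1) = const ⇒ T₂ = 401×(0.595)^0.400 = 326 K; PV^γ = const ⇒ P₂ = 198 kPa.
ΔU = nCvΔT = 1.72×20.8×(326−401) = -2690 J.
Q = 0 for an adiabatic process, so W = −ΔU = 2690 J.
Work done on the gas = −W_by = -2690 J.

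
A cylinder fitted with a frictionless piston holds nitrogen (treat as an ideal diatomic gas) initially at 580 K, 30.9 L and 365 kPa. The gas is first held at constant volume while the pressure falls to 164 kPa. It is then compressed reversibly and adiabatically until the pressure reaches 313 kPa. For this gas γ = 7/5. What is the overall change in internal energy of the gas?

n = P₁V₁/(RT₁) = 365×30.9/(8.314×580) = 2.34 mol.
Step 1 — Isochoric: V stays 30.9 L; P/T = const ⇒ T₂ = 261 K, P₂ = 164 kPa.
W = 0 (no volume change).
ΔU = nCvΔT = 2.34×20.8×(261−580) = -15500 J.
Q = ΔU = -15500 J.
State after step 1: P = 164 kPa, V = 30.9 L, T = 261 K.
Step 2 — Adiabatic: T₂/T₁ = (P₂/P₁)^((γ−1)/γ) ⇒ T₂ = 261×(1.91)^0.286 = 313 K; V₂ = 19.5 L.
ΔU = nCvΔT = 2.34×20.8×(313−261) = 2570 J.
Q = 0 for an adiabatic process, so W = −ΔU = -2570 J.
Net over both steps: W = -2570 J, Q = -15500 J, ΔU = -13000 J.

-13000 J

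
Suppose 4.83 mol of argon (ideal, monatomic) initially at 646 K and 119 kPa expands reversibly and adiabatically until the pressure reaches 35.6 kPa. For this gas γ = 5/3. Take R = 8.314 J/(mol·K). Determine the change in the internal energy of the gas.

-14900 J

V₁ = nRT₁/P₁ = 4.83×8.314×646/119 = 218 L.
Adiabatic: T₂/T₁ = (P₂/P₁)^((γ−1)/γ) ⇒ T₂ = 646×(0.299)^0.400 = 399 K; V₂ = 450 L.
For an ideal gas ΔU = nCvΔT with Cv = (3/2)R = 12.5 J/(mol·K).
ΔU = 4.83×12.5×(399−646) = -14900 J.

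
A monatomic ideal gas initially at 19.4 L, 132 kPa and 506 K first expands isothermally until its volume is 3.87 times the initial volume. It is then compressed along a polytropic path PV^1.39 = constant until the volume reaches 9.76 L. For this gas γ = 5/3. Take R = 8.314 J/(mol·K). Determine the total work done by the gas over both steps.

n = P₁V₁/(RT₁) = 132×19.4/(8.314×506) = 0.609 mol.
Step 1 — Isothermal: T stays 506 K; PV = const ⇒ V₂ = 75.1 L, P₂ = 34.1 kPa.
ΔU = 0 (ideal gas, T constant).
W = nRT ln(V₂/V₁) = 0.609×8.314×506×ln(3.87) = 3470 J.
Q = ΔU + W = 3470 J.
State after step 1: P = 34.1 kPa, V = 75.1 L, T = 506 K.
Step 2 — Polytropic n=1.39: T₂ = T₁(V₁/V₂)^(n−1) = 506×(7.69)^0.39 = 1120 K; P₂ = P₁(V₁/V₂)^n = 581 kPa.
W = (P₁V₁−P₂V₂)/(n−1) = (34.1×75.1−581×9.76)/0.39 = -7980 J.
ΔU = nCvΔT = 0.609×12.5×(1120−506) = 4670 J.
Q = ΔU + W = -3310 J.
Net over both steps: W = -4520 J, Q = 152 J, ΔU = 4670 J.

-4520 J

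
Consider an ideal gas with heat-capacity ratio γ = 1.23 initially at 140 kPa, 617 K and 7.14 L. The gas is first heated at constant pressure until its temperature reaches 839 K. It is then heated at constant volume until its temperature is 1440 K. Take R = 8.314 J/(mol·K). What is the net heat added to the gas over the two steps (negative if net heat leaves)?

n = P₁V₁/(RT₁) = 140×7.14/(8.314×617) = 0.195 mol.
Step 1 — Isobaric: P stays 140 kPa; V/T = const ⇒ T₂ = 839 K, V₂ = 9.71 L.
W = PΔV = 140×(9.71−7.14) kPa·L = 360 J.
ΔU = nCvΔT = 0.195×36.1×(839−617) = 1560 J.
Q = ΔU + W = nCpΔT = 1920 J.
State after step 1: P = 140 kPa, V = 9.71 L, T = 839 K.
Step 2 — Isochoric: V stays 9.71 L; P/T = const ⇒ T₂ = 1440 K, P₂ = 240 kPa.
W = 0 (no volume change).
ΔU = nCvΔT = 0.195×36.1×(1440−839) = 4230 J.
Q = ΔU = 4230 J.
Net over both steps: W = 360 J, Q = 6160 J, ΔU = 5800 J.

6160 J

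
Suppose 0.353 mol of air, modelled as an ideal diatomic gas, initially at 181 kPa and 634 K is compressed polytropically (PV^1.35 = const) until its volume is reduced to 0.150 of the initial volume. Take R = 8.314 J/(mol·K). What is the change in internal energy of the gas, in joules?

4380 J

V₁ = nRT₁/P₁ = 0.353×8.314×634/181 = 10.3 L.
Polytropic n=1.35: T₂ = T₁(V₁/V₂)^(n−1) = 634×(6.67)^0.35 = 1230 K; P₂ = P₁(V₁/V₂)^n = 2340 kPa.
For an ideal gas ΔU = nCvΔT with Cv = (5/2)R = 20.8 J/(mol·K).
ΔU = 0.353×20.8×(1230−634) = 4380 J.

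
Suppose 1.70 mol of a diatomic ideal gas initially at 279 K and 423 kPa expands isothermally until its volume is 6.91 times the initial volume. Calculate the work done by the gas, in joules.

V₁ = nRT₁/P₁ = 1.70×8.314×279/423 = 9.32 L.
Isothermal: T stays 279 K; PV = const ⇒ V₂ = 64.4 L, P₂ = 61.2 kPa.
W = nRT ln(V₂/V₁) = 1.70×8.314×279×ln(6.91) = 7620 J.

7620 J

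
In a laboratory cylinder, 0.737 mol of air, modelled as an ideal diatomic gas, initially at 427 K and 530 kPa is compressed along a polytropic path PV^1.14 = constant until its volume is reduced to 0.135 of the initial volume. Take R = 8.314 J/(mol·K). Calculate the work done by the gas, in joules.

-6050 J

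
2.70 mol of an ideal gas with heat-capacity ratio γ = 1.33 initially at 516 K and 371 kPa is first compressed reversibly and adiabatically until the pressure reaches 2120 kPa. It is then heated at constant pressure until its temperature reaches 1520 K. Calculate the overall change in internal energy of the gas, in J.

V₁ = nRT₁/P₁ = 2.70×8.314×516/371 = 31.2 L.
Step 1 — Adiabatic: T₂/T₁ = (P₂/P₁)^((γ−1)/γ) ⇒ T₂ = 516×(5.71)^0.248 = 795 K; V₂ = 8.42 L.
ΔU = nCvΔT = 2.70×25.2×(795−516) = 19000 J.
Q = 0 for an adiabatic process, so W = −ΔU = -19000 J.
State after step 1: P = 2120 kPa, V = 8.42 L, T = 795 K.
Step 2 — Isobaric: P stays 2120 kPa; V/T = const ⇒ T₂ = 1520 K, V₂ = 16.1 L.
W = PΔV = 2120×(16.1−8.42) kPa·L = 16300 J.
ΔU = nCvΔT = 2.70×25.2×(1520−795) = 49300 J.
Q = ΔU + W = nCpΔT = 65600 J.
Net over both steps: W = -2720 J, Q = 65600 J, ΔU = 68300 J.

68300 J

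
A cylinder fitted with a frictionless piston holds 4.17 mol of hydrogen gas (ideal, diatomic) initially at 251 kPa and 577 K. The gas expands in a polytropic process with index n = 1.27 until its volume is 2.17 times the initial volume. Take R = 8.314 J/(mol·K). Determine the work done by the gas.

V₁ = nRT₁/P₁ = 4.17×8.314×577/251 = 79.7 L.
Polytropic n=1.27: T₂ = T₁(V₁/V₂)^(n−1) = 577×(0.461)^0.27 = 468 K; P₂ = P₁(V₁/V₂)^n = 93.8 kPa.
W = (P₁V₁−P₂V₂)/(n−1) = (251×79.7−93.8×173)/0.27 = 14000 J.

14000 J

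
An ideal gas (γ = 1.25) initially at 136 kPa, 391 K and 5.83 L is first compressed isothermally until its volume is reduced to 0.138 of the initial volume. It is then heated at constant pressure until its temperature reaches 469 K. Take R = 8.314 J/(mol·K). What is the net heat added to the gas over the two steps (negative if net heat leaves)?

-779 J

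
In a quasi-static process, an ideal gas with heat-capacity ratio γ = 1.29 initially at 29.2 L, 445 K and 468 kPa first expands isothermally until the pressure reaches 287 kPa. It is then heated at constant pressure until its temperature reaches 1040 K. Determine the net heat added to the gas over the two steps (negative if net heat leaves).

n = P₁V₁/(RT₁) = 468×29.2/(8.314×445) = 3.69 mol.
Step 1 — Isothermal: T stays 445 K; PV = const ⇒ V₂ = 47.6 L, P₂ = 287 kPa.
ΔU = 0 (ideal gas, T constant).
W = nRT ln(V₂/V₁) = 3.69×8.314×445×ln(1.63) = 6680 J.
Q = ΔU + W = 6680 J.
State after step 1: P = 287 kPa, V = 47.6 L, T = 445 K.
Step 2 — Isobaric: P stays 287 kPa; V/T = const ⇒ T₂ = 1040 K, V₂ = 111 L.
W = PΔV = 287×(111−47.6) kPa·L = 18300 J.
ΔU = nCvΔT = 3.69×28.7×(1040−445) = 63000 J.
Q = ΔU + W = nCpΔT = 81300 J.
Net over both steps: W = 25000 J, Q = 88000 J, ΔU = 63000 J.

88000 J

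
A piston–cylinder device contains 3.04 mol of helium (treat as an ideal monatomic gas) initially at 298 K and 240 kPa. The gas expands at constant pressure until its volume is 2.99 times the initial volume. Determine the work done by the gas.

V₁ = nRT₁/P₁ = 3.04×8.314×298/240 = 31.4 L.
Isobaric: P stays 240 kPa; V/T = const ⇒ T₂ = 891 K, V₂ = 93.8 L.
W = PΔV = 240×(93.8−31.4) kPa·L = 15000 J.

15000 J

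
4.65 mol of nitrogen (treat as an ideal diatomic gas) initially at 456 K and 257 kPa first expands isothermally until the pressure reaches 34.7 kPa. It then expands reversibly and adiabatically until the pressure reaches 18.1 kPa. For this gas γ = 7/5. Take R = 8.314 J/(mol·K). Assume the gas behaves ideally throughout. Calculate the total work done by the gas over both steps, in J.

42800 J

V₁ = nRT₁/P₁ = 4.65×8.314×456/257 = 68.6 L.
Step 1 — Isothermal: T stays 456 K; PV = const ⇒ V₂ = 508 L, P₂ = 34.7 kPa.
ΔU = 0 (ideal gas, T constant).
W = nRT ln(V₂/V₁) = 4.65×8.314×456×ln(7.41) = 35300 J.
Q = ΔU + W = 35300 J.
State after step 1: P = 34.7 kPa, V = 508 L, T = 456 K.
Step 2 — Adiabatic: T₂/T₁ = (P₂/P₁)^((γ−1)/γ) ⇒ T₂ = 456×(0.522)^0.286 = 379 K; V₂ = 809 L.
ΔU = nCvΔT = 4.65×20.8×(379−456) = -7480 J.
Q = 0 for an adiabatic process, so W = −ΔU = 7480 J.
Net over both steps: W = 42800 J, Q = 35300 J, ΔU = -7480 J.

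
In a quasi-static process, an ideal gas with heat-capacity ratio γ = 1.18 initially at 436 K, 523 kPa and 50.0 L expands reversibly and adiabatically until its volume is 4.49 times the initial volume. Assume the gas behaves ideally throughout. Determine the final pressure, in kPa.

Adiabatic: TV^(γ−1) = const ⇒ T₂ = 436×(0.223)^0.180 = 333 K; PV^γ = const ⇒ P₂ = 88.9 kPa.

88.9 kPa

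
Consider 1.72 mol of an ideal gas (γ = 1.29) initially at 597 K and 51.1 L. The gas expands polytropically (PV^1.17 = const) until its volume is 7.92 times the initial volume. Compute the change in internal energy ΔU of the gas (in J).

P₁ = nRT₁/V₁ = 1.72×8.314×597/51.1 = 167 kPa.
Polytropic n=1.17: T₂ = T₁(V₁/V₂)^(n−1) = 597×(0.126)^0.17 = 420 K; P₂ = P₁(V₁/V₂)^n = 14.8 kPa.
For an ideal gas ΔU = nCvΔT with Cv = R/(γ−1) = 28.7 J/(mol·K).
ΔU = 1.72×28.7×(420−597) = -8730 J.

-8730 J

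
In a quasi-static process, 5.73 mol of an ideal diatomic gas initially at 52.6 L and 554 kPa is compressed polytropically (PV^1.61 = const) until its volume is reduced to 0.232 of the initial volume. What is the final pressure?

5820 kPa

T₁ = P₁V₁/(nR) = 554×52.6/(5.73×8.314) = 612 K.
Polytropic n=1.61: T₂ = T₁(V₁/V₂)^(n−1) = 612×(4.31)^0.61 = 1490 K; P₂ = P₁(V₁/V₂)^n = 5820 kPa.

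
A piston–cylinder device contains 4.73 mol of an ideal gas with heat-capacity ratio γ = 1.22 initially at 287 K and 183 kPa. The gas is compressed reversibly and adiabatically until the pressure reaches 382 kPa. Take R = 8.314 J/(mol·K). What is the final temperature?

328 K

V₁ = nRT₁/P₁ = 4.73×8.314×287/183 = 61.7 L.
Adiabatic: T₂/T₁ = (P₂/P₁)^((γ−1)/γ) ⇒ T₂ = 287×(2.09)^0.180 = 328 K; V₂ = 33.7 L.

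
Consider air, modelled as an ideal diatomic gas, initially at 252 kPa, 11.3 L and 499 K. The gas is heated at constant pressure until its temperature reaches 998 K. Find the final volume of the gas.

22.6 L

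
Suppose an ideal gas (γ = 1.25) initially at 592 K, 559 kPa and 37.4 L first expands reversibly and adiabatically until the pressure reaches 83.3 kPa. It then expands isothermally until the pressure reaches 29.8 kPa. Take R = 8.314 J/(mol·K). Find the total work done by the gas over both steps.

41200 J

n = P₁V₁/(RT₁) = 559×37.4/(8.314×592) = 4.25 mol.
Step 1 — Adiabatic: T₂/T₁ = (P₂/P₁)^((γ−1)/γ) ⇒ T₂ = 592×(0.149)^0.200 = 405 K; V₂ = 172 L.
ΔU = nCvΔT = 4.25×33.3×(405−592) = -26500 J.
Q = 0 for an adiabatic process, so W = −ΔU = 26500 J.
State after step 1: P = 83.3 kPa, V = 172 L, T = 405 K.
Step 2 — Isothermal: T stays 405 K; PV = const ⇒ V₂ = 479 L, P₂ = 29.8 kPa.
ΔU = 0 (ideal gas, T constant).
W = nRT ln(V₂/V₁) = 4.25×8.314×405×ln(2.80) = 14700 J.
Q = ΔU + W = 14700 J.
Net over both steps: W = 41200 J, Q = 14700 J, ΔU = -26500 J.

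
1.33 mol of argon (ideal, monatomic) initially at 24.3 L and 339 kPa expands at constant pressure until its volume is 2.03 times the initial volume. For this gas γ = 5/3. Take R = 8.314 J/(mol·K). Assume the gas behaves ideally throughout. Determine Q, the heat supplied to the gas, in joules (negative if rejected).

T₁ = P₁V₁/(nR) = 339×24.3/(1.33×8.314) = 745 K.
Isobaric: P stays 339 kPa; V/T = const ⇒ T₂ = 1510 K, V₂ = 49.3 L.
W = PΔV = 339×(49.3−24.3) kPa·L = 8480 J.
ΔU = nCvΔT = 1.33×12.5×(1510−745) = 12700 J.
Q = ΔU + W = nCpΔT = 21200 J.

21200 J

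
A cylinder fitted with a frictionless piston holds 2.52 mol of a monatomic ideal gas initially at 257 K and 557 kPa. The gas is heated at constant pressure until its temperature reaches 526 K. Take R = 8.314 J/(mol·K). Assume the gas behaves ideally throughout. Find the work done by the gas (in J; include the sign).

5640 J

V₁ = nRT₁/P₁ = 2.52×8.314×257/557 = 9.67 L.
Isobaric: P stays 557 kPa; V/T = const ⇒ T₂ = 526 K, V₂ = 19.8 L.
W = PΔV = 557×(19.8−9.67) kPa·L = 5640 J.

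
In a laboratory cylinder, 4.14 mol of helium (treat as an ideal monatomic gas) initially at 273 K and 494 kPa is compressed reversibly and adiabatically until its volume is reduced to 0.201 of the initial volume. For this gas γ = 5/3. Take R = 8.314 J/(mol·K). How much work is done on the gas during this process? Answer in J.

27000 J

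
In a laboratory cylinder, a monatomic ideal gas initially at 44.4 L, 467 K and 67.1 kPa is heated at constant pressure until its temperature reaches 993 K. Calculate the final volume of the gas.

94.4 L

Isobaric: P stays 67.1 kPa; V/T = const ⇒ T₂ = 993 K, V₂ = 94.4 L.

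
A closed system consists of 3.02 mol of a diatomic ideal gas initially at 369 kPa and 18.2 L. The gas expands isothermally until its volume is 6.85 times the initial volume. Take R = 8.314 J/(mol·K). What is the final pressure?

53.9 kPa

T₁ = P₁V₁/(nR) = 369×18.2/(3.02×8.314) = 267 K.
Isothermal: T stays 267 K; PV = const ⇒ V₂ = 125 L, P₂ = 53.9 kPa.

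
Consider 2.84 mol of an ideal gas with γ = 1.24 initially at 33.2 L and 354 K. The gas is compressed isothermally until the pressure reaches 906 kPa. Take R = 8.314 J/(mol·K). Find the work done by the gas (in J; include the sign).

-10700 J

P₁ = nRT₁/V₁ = 2.84×8.314×354/33.2 = 252 kPa.
Isothermal: T stays 354 K; PV = const ⇒ V₂ = 9.23 L, P₂ = 906 kPa.
W = nRT ln(V₂/V₁) = 2.84×8.314×354×ln(0.278) = -10700 J.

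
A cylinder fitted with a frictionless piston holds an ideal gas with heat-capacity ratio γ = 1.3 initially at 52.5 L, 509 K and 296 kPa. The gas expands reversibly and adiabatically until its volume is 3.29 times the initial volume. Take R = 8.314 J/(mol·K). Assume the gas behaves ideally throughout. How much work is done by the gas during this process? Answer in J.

n = P₁V₁/(RT₁) = 296×52.5/(8.314×509) = 3.67 mol.
Adiabatic: TV^(γ−1) = const ⇒ T₂ = 509×(0.304)^0.300 = 356 K; PV^γ = const ⇒ P₂ = 62.9 kPa.
ΔU = nCvΔT = 3.67×27.7×(356−509) = -15600 J.
Q = 0 for an adiabatic process, so W = −ΔU = 15600 J.

15600 J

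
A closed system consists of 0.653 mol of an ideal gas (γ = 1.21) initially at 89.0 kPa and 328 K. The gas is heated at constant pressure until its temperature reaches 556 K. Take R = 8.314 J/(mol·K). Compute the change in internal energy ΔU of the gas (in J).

5890 J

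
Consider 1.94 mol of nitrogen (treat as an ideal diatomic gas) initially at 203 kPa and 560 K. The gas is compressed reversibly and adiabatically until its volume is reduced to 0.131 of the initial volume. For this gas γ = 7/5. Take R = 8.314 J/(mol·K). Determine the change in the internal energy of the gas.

V₁ = nRT₁/P₁ = 1.94×8.314×560/203 = 44.5 L.
Adiabatic: TV^(γ−1) = const ⇒ T₂ = 560×(7.63)^0.400 = 1260 K; PV^γ = const ⇒ P₂ = 3490 kPa.
For an ideal gas ΔU = nCvΔT with Cv = (5/2)R = 20.8 J/(mol·K).
ΔU = 1.94×20.8×(1260−560) = 28300 J.

28300 J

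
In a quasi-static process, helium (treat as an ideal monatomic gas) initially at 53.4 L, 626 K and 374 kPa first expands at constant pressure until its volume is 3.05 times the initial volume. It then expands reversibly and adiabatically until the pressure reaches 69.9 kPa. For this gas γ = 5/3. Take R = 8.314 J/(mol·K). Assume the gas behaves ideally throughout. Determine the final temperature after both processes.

976 K

n = P₁V₁/(RT₁) = 374×53.4/(8.314×626) = 3.84 mol.
Step 1 — Isobaric: P stays 374 kPa; V/T = const ⇒ T₂ = 1910 K, V₂ = 163 L.
W = PΔV = 374×(163−53.4) kPa·L = 40900 J.
ΔU = nCvΔT = 3.84×12.5×(1910−626) = 61400 J.
Q = ΔU + W = nCpΔT = 102000 J.
State after step 1: P = 374 kPa, V = 163 L, T = 1910 K.
Step 2 — Adiabatic: T₂/T₁ = (P₂/P₁)^((γ−1)/γ) ⇒ T₂ = 1910×(0.187)^0.400 = 976 K; V₂ = 446 L.
ΔU = nCvΔT = 3.84×12.5×(976−1910) = -44700 J.
Q = 0 for an adiabatic process, so W = −ΔU = 44700 J.
Net over both steps: W = 85600 J, Q = 102000 J, ΔU = 16800 J.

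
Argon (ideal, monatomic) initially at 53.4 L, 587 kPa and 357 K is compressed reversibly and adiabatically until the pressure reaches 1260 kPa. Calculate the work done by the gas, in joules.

n = P₁V₁/(RT₁) = 587×53.4/(8.314×357) = 10.6 mol.
Adiabatic: T₂/T₁ = (P₂/P₁)^((γ−1)/γ) ⇒ T₂ = 357×(2.15)^0.400 = 485 K; V₂ = 33.8 L.
ΔU = nCvΔT = 10.6×12.5×(485−357) = 16800 J.
Q = 0 for an adiabatic process, so W = −ΔU = -16800 J.

-16800 J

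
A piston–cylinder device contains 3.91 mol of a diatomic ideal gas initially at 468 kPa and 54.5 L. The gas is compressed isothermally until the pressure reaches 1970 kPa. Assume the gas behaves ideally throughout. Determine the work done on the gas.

T₁ = P₁V₁/(nR) = 468×54.5/(3.91×8.314) = 785 K.
Isothermal: T stays 785 K; PV = const ⇒ V₂ = 12.9 L, P₂ = 1970 kPa.
W = nRT ln(V₂/V₁) = 3.91×8.314×785×ln(0.238) = -36700 J.
Work done on the gas = −W_by = 36700 J.

36700 J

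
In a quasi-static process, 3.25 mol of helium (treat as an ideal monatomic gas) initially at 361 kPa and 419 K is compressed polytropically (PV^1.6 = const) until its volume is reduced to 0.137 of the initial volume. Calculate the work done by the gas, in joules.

V₁ = nRT₁/P₁ = 3.25×8.314×419/361 = 31.4 L.
Polytropic n=1.6: T₂ = T₁(V₁/V₂)^(n−1) = 419×(7.30)^0.60 = 1380 K; P₂ = P₁(V₁/V₂)^n = 8680 kPa.
W = (P₁V₁−P₂V₂)/(n−1) = (361×31.4−8680×4.30)/0.60 = -43300 J.

-43300 J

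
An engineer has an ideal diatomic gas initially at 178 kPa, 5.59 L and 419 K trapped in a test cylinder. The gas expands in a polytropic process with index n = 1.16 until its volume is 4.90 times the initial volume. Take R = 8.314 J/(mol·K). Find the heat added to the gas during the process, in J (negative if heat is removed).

n = P₁V₁/(RT₁) = 178×5.59/(8.314×419) = 0.286 mol.
Polytropic n=1.16: T₂ = T₁(V₁/V₂)^(n−1) = 419×(0.204)^0.16 = 325 K; P₂ = P₁(V₁/V₂)^n = 28.2 kPa.
W = (P₁V₁−P₂V₂)/(n−1) = (178×5.59−28.2×27.4)/0.16 = 1400 J.
ΔU = nCvΔT = 0.286×20.8×(325−419) = -559 J.
Q = ΔU + W = 838 J.

838 J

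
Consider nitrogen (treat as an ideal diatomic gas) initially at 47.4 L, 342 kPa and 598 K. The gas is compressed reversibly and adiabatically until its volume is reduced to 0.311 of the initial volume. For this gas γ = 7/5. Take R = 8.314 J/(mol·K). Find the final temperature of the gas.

954 K

Adiabatic: TV^(γ−1) = const ⇒ T₂ = 598×(3.22)^0.400 = 954 K; PV^γ = const ⇒ P₂ = 1750 kPa.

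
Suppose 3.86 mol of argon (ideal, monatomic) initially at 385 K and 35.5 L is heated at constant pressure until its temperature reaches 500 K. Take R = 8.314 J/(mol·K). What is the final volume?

P₁ = nRT₁/V₁ = 3.86×8.314×385/35.5 = 348 kPa.
Isobaric: P stays 348 kPa; V/T = const ⇒ T₂ = 500 K, V₂ = 46.1 L.

46.1 L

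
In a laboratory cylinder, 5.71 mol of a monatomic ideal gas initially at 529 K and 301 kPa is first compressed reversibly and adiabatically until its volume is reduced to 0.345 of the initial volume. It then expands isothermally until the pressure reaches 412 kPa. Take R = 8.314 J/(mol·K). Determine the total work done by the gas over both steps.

V₁ = nRT₁/P₁ = 5.71×8.314×529/301 = 83.4 L.
Step 1 — Adiabatic: TV^(γ−1) = const ⇒ T₂ = 529×(2.90)^0.667 = 1080 K; PV^γ = const ⇒ P₂ = 1770 kPa.
ΔU = nCvΔT = 5.71×12.5×(1080−529) = 38900 J.
Q = 0 for an adiabatic process, so W = −ΔU = -38900 J.
State after step 1: P = 1770 kPa, V = 28.8 L, T = 1080 K.
Step 2 — Isothermal: T stays 1080 K; PV = const ⇒ V₂ = 124 L, P₂ = 412 kPa.
ΔU = 0 (ideal gas, T constant).
W = nRT ln(V₂/V₁) = 5.71×8.314×1080×ln(4.30) = 74500 J.
Q = ΔU + W = 74500 J.
Net over both steps: W = 35600 J, Q = 74500 J, ΔU = 38900 J.

35600 J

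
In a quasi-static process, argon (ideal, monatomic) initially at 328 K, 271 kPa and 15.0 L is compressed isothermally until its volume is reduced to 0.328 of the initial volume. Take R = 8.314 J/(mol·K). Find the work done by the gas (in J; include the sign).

n = P₁V₁/(RT₁) = 271×15.0/(8.314×328) = 1.49 mol.
Isothermal: T stays 328 K; PV = const ⇒ V₂ = 4.92 L, P₂ = 826 kPa.
W = nRT ln(V₂/V₁) = 1.49×8.314×328×ln(0.328) = -4530 J.

-4530 J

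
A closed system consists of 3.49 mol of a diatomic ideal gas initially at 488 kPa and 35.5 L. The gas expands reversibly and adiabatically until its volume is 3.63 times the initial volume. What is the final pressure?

T₁ = P₁V₁/(nR) = 488×35.5/(3.49×8.314) = 597 K.
Adiabatic: TV^(γ−1) = const ⇒ T₂ = 597×(0.275)^0.400 = 356 K; PV^γ = const ⇒ P₂ = 80.3 kPa.

80.3 kPa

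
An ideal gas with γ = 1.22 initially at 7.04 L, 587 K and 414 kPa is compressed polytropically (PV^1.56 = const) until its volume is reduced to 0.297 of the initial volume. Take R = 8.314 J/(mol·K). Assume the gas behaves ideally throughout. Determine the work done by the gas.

n = P₁V₁/(RT₁) = 414×7.04/(8.314×587) = 0.597 mol.
Polytropic n=1.56: T₂ = T₁(V₁/V₂)^(n−1) = 587×(3.37)^0.56 = 1160 K; P₂ = P₁(V₁/V₂)^n = 2750 kPa.
W = (P₁V₁−P₂V₂)/(n−1) = (414×7.04−2750×2.09)/0.56 = -5070 J.

-5070 J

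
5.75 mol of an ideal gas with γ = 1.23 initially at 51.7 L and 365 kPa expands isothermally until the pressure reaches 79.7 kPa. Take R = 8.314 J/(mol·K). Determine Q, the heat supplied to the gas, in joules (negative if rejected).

T₁ = P₁V₁/(nR) = 365×51.7/(5.75×8.314) = 395 K.
Isothermal: T stays 395 K; PV = const ⇒ V₂ = 237 L, P₂ = 79.7 kPa.
ΔU = 0 (ideal gas, T constant).
W = nRT ln(V₂/V₁) = 5.75×8.314×395×ln(4.58) = 28700 J.
Q = ΔU + W = 28700 J.

28700 J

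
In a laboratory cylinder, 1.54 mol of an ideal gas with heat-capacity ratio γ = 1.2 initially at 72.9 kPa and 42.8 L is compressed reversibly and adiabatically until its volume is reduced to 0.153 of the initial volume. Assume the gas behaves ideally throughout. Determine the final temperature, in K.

T₁ = P₁V₁/(nR) = 72.9×42.8/(1.54×8.314) = 244 K.
Adiabatic: TV^(γ−1) = const ⇒ T₂ = 244×(6.54)^0.200 = 355 K; PV^γ = const ⇒ P₂ = 694 kPa.

355 K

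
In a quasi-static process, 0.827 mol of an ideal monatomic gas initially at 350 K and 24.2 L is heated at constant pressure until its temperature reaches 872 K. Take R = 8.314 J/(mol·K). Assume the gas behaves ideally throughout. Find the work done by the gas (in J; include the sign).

P₁ = nRT₁/V₁ = 0.827×8.314×350/24.2 = 99.4 kPa.
Isobaric: P stays 99.4 kPa; V/T = const ⇒ T₂ = 872 K, V₂ = 60.3 L.
W = PΔV = 99.4×(60.3−24.2) kPa·L = 3590 J.

3590 J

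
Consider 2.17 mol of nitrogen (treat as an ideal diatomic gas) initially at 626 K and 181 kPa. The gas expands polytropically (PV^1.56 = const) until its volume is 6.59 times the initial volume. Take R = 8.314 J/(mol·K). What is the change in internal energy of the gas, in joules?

V₁ = nRT₁/P₁ = 2.17×8.314×626/181 = 62.4 L.
Polytropic n=1.56: T₂ = T₁(V₁/V₂)^(n−1) = 626×(0.152)^0.56 = 218 K; P₂ = P₁(V₁/V₂)^n = 9.55 kPa.
For an ideal gas ΔU = nCvΔT with Cv = (5/2)R = 20.8 J/(mol·K).
ΔU = 2.17×20.8×(218−626) = -18400 J.

-18400 J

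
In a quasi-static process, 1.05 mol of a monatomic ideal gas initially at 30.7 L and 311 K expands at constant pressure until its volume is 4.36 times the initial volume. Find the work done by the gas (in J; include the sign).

9120 J

P₁ = nRT₁/V₁ = 1.05×8.314×311/30.7 = 88.4 kPa.
Isobaric: P stays 88.4 kPa; V/T = const ⇒ T₂ = 1360 K, V₂ = 134 L.
W = PΔV = 88.4×(134−30.7) kPa·L = 9120 J.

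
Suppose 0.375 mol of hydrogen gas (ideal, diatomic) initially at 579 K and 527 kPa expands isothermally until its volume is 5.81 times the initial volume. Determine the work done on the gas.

V₁ = nRT₁/P₁ = 0.375×8.314×579/527 = 3.43 L.
Isothermal: T stays 579 K; PV = const ⇒ V₂ = 19.9 L, P₂ = 90.7 kPa.
W = nRT ln(V₂/V₁) = 0.375×8.314×579×ln(5.81) = 3180 J.
Work done on the gas = −W_by = -3180 J.

-3180 J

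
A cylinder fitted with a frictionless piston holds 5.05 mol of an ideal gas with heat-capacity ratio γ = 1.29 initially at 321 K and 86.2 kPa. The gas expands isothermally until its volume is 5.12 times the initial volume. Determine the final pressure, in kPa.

V₁ = nRT₁/P₁ = 5.05×8.314×321/86.2 = 156 L.
Isothermal: T stays 321 K; PV = const ⇒ V₂ = 801 L, P₂ = 16.8 kPa.

16.8 kPa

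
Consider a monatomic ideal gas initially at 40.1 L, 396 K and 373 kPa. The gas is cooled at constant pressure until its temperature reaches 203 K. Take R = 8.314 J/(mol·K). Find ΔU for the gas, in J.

-10900 J

n = P₁V₁/(RT₁) = 373×40.1/(8.314×396) = 4.54 mol.
Isobaric: P stays 373 kPa; V/T = const ⇒ T₂ = 203 K, V₂ = 20.6 L.
For an ideal gas ΔU = nCvΔT with Cv = (3/2)R = 12.5 J/(mol·K).
ΔU = 4.54×12.5×(203−396) = -10900 J.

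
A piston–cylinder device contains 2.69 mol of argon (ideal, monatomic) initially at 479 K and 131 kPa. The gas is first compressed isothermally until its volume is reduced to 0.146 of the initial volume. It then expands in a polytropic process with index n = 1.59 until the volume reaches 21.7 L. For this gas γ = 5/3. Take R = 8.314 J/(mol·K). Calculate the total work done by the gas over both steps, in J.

-15200 J

V₁ = nRT₁/P₁ = 2.69×8.314×479/131 = 81.8 L.
Step 1 — Isothermal: T stays 479 K; PV = const ⇒ V₂ = 11.9 L, P₂ = 897 kPa.
ΔU = 0 (ideal gas, T constant).
W = nRT ln(V₂/V₁) = 2.69×8.314×479×ln(0.146) = -20600 J.
Q = ΔU + W = -20600 J.
State after step 1: P = 897 kPa, V = 11.9 L, T = 479 K.
Step 2 — Polytropic n=1.59: T₂ = T₁(V₁/V₂)^(n−1) = 479×(0.550)^0.59 = 337 K; P₂ = P₁(V₁/V₂)^n = 347 kPa.
W = (P₁V₁−P₂V₂)/(n−1) = (897×11.9−347×21.7)/0.59 = 5390 J.
ΔU = nCvΔT = 2.69×12.5×(337−479) = -4770 J.
Q = ΔU + W = 620 J.
Net over both steps: W = -15200 J, Q = -20000 J, ΔU = -4770 J.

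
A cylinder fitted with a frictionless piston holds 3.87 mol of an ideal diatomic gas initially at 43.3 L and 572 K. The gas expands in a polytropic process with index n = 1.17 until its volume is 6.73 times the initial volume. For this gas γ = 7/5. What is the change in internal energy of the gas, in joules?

P₁ = nRT₁/V₁ = 3.87×8.314×572/43.3 = 425 kPa.
Polytropic n=1.17: T₂ = T₁(V₁/V₂)^(n−1) = 572×(0.149)^0.17 = 414 K; P₂ = P₁(V₁/V₂)^n = 45.7 kPa.
For an ideal gas ΔU = nCvΔT with Cv = (5/2)R = 20.8 J/(mol·K).
ΔU = 3.87×20.8×(414−572) = -12700 J.

-12700 J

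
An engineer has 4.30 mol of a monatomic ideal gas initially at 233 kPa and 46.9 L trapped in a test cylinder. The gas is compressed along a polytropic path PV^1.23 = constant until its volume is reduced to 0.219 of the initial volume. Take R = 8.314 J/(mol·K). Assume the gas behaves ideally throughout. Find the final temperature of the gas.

T₁ = P₁V₁/(nR) = 233×46.9/(4.30×8.314) = 306 K.
Polytropic n=1.23: T₂ = T₁(V₁/V₂)^(n−1) = 306×(4.57)^0.23 = 433 K; P₂ = P₁(V₁/V₂)^n = 1510 kPa.

433 K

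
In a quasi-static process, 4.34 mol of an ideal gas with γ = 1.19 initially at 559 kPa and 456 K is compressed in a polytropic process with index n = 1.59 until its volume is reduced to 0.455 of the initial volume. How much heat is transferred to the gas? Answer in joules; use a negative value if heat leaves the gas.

34700 J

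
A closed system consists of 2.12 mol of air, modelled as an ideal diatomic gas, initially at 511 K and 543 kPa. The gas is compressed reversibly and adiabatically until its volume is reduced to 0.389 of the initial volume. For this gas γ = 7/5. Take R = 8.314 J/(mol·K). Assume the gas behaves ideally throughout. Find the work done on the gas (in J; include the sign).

10300 J

V₁ = nRT₁/P₁ = 2.12×8.314×511/543 = 16.6 L.
Adiabatic: TV^(γ−1) = const ⇒ T₂ = 511×(2.57)^0.400 = 745 K; PV^γ = const ⇒ P₂ = 2040 kPa.
ΔU = nCvΔT = 2.12×20.8×(745−511) = 10300 J.
Q = 0 for an adiabatic process, so W = −ΔU = -10300 J.
Work done on the gas = −W_by = 10300 J.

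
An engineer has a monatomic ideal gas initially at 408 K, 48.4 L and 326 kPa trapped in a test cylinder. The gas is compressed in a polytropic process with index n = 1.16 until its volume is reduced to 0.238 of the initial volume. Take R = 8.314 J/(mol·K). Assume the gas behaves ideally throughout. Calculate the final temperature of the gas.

513 K

Polytropic n=1.16: T₂ = T₁(V₁/V₂)^(n−1) = 408×(4.20)^0.16 = 513 K; P₂ = P₁(V₁/V₂)^n = 1720 kPa.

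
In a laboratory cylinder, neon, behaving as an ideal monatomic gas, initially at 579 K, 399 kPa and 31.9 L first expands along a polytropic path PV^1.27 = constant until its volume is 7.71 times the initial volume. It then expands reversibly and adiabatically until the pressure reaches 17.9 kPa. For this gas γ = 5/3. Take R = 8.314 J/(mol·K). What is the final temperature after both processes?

272 K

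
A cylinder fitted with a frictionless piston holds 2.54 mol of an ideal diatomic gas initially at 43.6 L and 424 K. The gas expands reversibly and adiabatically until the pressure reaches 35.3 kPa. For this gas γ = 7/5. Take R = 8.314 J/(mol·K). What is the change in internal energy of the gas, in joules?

-8850 J

P₁ = nRT₁/V₁ = 2.54×8.314×424/43.6 = 205 kPa.
Adiabatic: T₂/T₁ = (P₂/P₁)^((γ−1)/γ) ⇒ T₂ = 424×(0.172)^0.286 = 256 K; V₂ = 153 L.
For an ideal gas ΔU = nCvΔT with Cv = (5/2)R = 20.8 J/(mol·K).
ΔU = 2.54×20.8×(256−424) = -8850 J.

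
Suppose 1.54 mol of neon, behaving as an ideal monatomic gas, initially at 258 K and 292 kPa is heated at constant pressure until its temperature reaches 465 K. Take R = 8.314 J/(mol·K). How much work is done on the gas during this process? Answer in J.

-2650 J

V₁ = nRT₁/P₁ = 1.54×8.314×258/292 = 11.3 L.
Isobaric: P stays 292 kPa; V/T = const ⇒ T₂ = 465 K, V₂ = 20.4 L.
W = PΔV = 292×(20.4−11.3) kPa·L = 2650 J.
Work done on the gas = −W_by = -2650 J.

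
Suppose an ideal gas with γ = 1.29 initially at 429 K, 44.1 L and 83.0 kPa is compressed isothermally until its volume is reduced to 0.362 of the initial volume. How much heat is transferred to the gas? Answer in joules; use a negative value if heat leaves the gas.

-3720 J

n = P₁V₁/(RT₁) = 83.0×44.1/(8.314×429) = 1.03 mol.
Isothermal: T stays 429 K; PV = const ⇒ V₂ = 16.0 L, P₂ = 229 kPa.
ΔU = 0 (ideal gas, T constant).
W = nRT ln(V₂/V₁) = 1.03×8.314×429×ln(0.362) = -3720 J.
Q = ΔU + W = -3720 J.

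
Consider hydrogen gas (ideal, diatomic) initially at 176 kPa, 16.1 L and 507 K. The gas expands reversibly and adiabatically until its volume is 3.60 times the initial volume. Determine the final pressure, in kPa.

Adiabatic: TV^(γ−1) = const ⇒ T₂ = 507×(0.278)^0.400 = 304 K; PV^γ = const ⇒ P₂ = 29.3 kPa.

29.3 kPa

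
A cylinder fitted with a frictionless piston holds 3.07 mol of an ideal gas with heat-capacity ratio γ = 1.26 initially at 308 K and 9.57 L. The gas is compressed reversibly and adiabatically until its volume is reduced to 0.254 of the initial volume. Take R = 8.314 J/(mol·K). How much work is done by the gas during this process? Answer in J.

-12900 J

P₁ = nRT₁/V₁ = 3.07×8.314×308/9.57 = 821 kPa.
Adiabatic: TV^(γ−1) = const ⇒ T₂ = 308×(3.94)^0.260 = 440 K; PV^γ = const ⇒ P₂ = 4620 kPa.
ΔU = nCvΔT = 3.07×32.0×(440−308) = 12900 J.
Q = 0 for an adiabatic process, so W = −ΔU = -12900 J.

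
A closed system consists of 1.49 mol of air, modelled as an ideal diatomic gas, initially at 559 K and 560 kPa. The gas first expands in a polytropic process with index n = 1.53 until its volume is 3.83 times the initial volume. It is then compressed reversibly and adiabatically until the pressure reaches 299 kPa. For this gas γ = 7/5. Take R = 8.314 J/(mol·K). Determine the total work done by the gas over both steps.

2380 J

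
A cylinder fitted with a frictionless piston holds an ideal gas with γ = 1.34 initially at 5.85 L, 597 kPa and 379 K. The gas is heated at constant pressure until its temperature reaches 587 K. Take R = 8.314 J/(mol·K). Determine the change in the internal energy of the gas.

5640 J

n = P₁V₁/(RT₁) = 597×5.85/(8.314×379) = 1.11 mol.
Isobaric: P stays 597 kPa; V/T = const ⇒ T₂ = 587 K, V₂ = 9.06 L.
For an ideal gas ΔU = nCvΔT with Cv = R/(γ−1) = 24.5 J/(mol·K).
ΔU = 1.11×24.5×(587−379) = 5640 J.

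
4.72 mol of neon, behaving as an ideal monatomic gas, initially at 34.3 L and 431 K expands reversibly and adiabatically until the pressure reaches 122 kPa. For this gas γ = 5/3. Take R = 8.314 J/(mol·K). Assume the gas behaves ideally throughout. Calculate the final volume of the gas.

P₁ = nRT₁/V₁ = 4.72×8.314×431/34.3 = 493 kPa.
Adiabatic: T₂/T₁ = (P₂/P₁)^((γ−1)/γ) ⇒ T₂ = 431×(0.247)^0.400 = 247 K; V₂ = 79.3 L.

79.3 L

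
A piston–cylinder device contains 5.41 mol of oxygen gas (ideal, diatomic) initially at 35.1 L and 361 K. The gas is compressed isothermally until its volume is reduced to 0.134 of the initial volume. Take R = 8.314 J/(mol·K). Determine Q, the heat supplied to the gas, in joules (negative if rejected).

P₁ = nRT₁/V₁ = 5.41×8.314×361/35.1 = 463 kPa.
Isothermal: T stays 361 K; PV = const ⇒ V₂ = 4.70 L, P₂ = 3450 kPa.
ΔU = 0 (ideal gas, T constant).
W = nRT ln(V₂/V₁) = 5.41×8.314×361×ln(0.134) = -32600 J.
Q = ΔU + W = -32600 J.

-32600 J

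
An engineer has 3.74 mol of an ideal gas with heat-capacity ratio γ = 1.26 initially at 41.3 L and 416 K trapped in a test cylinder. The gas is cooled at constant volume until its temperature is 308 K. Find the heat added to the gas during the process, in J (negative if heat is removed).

P₁ = nRT₁/V₁ = 3.74×8.314×416/41.3 = 313 kPa.
Isochoric: V stays 41.3 L; P/T = const ⇒ T₂ = 308 K, P₂ = 232 kPa.
W = 0 (no volume change).
ΔU = nCvΔT = 3.74×32.0×(308−416) = -12900 J.
Q = ΔU = -12900 J.

-12900 J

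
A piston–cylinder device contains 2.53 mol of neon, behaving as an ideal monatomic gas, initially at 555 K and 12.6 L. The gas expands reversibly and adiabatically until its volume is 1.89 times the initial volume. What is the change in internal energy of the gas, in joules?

P₁ = nRT₁/V₁ = 2.53×8.314×555/12.6 = 927 kPa.
Adiabatic: TV^(γ−1) = const ⇒ T₂ = 555×(0.529)^0.667 = 363 K; PV^γ = const ⇒ P₂ = 321 kPa.
For an ideal gas ΔU = nCvΔT with Cv = (3/2)R = 12.5 J/(mol·K).
ΔU = 2.53×12.5×(363−555) = -6060 J.

-6060 J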